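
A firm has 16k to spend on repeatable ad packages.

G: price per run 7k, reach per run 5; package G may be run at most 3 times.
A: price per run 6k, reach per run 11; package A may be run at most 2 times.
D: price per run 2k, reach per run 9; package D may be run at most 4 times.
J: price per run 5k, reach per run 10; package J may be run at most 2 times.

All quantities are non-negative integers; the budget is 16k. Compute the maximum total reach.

47

Take 3×D and 2×J: price 16 ≤ 16, reach 3·9 + 2·10 = 47.
No other integer combination yields more.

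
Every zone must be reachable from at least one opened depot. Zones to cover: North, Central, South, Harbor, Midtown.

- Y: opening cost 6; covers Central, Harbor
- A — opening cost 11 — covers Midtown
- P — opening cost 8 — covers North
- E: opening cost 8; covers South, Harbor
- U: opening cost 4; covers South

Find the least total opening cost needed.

This is a weighted set-cover instance.
Choose Y, A, P, and U: together they cover North, Central, South, Harbor, Midtown — every zone.
Total opening cost: 6 + 11 + 8 + 4 = 29.
No cover costs less than 29.

29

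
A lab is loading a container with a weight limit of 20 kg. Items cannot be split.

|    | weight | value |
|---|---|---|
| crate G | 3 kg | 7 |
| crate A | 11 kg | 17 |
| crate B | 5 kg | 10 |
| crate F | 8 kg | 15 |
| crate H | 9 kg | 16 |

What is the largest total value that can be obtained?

This is an integer program with binary decision variables.
Allowing fractional choices, the relaxed optimum would be about 39.1, but items are indivisible.
crate G + crate F + crate H: weight 3 + 8 + 9 = 20 ≤ 20, value 7 + 15 + 16 = 38.
crate G + crate B + crate H: weight 3 + 5 + 9 = 17 ≤ 20, value 7 + 10 + 16 = 33.
crate G + crate A + crate B: weight 3 + 11 + 5 = 19 ≤ 20, value 7 + 17 + 10 = 34.
Best is crate G, crate F, and crate H with total value 38.

38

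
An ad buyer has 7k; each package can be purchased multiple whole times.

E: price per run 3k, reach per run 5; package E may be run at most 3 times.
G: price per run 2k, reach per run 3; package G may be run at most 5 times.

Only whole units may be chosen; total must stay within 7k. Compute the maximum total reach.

11

2×E: price 6 ≤ 7, reach 2·5 = 10.
1×E and 2×G: price 7 ≤ 7, reach 1·5 + 2·3 = 11.
Best is 11.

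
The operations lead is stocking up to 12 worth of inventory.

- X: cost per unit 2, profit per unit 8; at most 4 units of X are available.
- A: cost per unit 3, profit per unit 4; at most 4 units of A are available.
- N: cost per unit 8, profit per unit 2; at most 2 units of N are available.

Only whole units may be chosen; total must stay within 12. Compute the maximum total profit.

This is a bounded integer knapsack.
Take 4×X and 1×A: cost 11 ≤ 12, profit 4·8 + 1·4 = 36.
X has the best ratio (8/2) and is taken to its limit of 4; remaining capacity is filled optimally with the others.

36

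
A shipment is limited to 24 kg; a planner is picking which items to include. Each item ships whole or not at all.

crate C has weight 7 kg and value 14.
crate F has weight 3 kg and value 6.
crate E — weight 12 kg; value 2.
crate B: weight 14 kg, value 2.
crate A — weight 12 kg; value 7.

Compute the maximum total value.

27

This is a 0-1 knapsack instance.
Take crate C, crate F, and crate A: weight 7 + 3 + 12 = 22 ≤ 24, value 14 + 6 + 7 = 27.
No other feasible combination does better.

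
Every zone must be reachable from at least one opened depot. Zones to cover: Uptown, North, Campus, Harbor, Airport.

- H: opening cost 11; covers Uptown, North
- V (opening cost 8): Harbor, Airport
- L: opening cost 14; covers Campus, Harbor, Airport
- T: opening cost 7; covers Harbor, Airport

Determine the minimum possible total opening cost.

The greedy cost-per-new-zone heuristic would pick T, H, and L for 32, but a cheaper cover exists.
Choose H and L: together they cover Uptown, North, Campus, Harbor, Airport — every zone.
Total opening cost: 11 + 14 = 25.
No cover costs less than 25.

25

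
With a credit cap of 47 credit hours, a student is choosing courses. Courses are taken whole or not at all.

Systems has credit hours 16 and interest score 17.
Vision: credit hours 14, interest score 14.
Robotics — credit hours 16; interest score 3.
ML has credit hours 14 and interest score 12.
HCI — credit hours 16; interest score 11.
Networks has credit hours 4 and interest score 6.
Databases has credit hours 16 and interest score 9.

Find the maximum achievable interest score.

43

Allowing fractional choices, the relaxed optimum would be about 48.1, but courses are indivisible.
Systems + Vision + HCI: credit hours 16 + 14 + 16 = 46 ≤ 47, interest score 17 + 14 + 11 = 42.
Systems + Vision + ML: credit hours 16 + 14 + 14 = 44 ≤ 47, interest score 17 + 14 + 12 = 43.
Best is Systems, Vision, and ML with total interest score 43.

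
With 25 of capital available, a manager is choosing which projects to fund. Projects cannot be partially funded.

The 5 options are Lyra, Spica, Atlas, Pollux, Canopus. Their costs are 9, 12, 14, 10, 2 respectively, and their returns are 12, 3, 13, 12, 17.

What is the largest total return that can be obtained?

42

Allowing fractional choices, the relaxed optimum would be about 44.7, but projects are indivisible.
Lyra + Pollux + Canopus: cost 9 + 10 + 2 = 21 ≤ 25, return 12 + 12 + 17 = 41.
Lyra + Atlas + Canopus: cost 9 + 14 + 2 = 25 ≤ 25, return 12 + 13 + 17 = 42.
Best is Lyra, Atlas, and Canopus with total return 42.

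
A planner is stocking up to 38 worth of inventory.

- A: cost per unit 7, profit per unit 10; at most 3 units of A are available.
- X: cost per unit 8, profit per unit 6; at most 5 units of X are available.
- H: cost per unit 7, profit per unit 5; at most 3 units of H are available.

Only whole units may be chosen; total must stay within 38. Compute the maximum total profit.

Take 3×A and 2×X: cost 37 ≤ 38, profit 3·10 + 2·6 = 42.
A has the best ratio (10/7) and is taken to its limit of 3; remaining capacity is filled optimally with the others.

42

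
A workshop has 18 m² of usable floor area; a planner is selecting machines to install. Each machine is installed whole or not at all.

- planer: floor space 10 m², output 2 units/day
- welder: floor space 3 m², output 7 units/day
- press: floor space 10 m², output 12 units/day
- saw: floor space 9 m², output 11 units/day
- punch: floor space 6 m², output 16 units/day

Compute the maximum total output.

34

Treat it as a binary knapsack problem.
press + punch: floor space 10 + 6 = 16 ≤ 18, output 12 + 16 = 28.
welder + saw + punch: floor space 3 + 9 + 6 = 18 ≤ 18, output 7 + 11 + 16 = 34.
Best is welder, saw, and punch with total output 34.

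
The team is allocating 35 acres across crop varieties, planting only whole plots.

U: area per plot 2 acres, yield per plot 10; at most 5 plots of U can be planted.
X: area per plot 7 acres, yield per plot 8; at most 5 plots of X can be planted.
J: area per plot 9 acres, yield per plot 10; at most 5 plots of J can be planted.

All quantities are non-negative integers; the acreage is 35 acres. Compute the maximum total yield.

5×U, 1×X, and 2×J: area 35 ≤ 35, yield 5·10 + 1·8 + 2·10 = 78.
5×U, 2×X, and 1×J: area 33 ≤ 35, yield 5·10 + 2·8 + 1·10 = 76.
Best is 78.

78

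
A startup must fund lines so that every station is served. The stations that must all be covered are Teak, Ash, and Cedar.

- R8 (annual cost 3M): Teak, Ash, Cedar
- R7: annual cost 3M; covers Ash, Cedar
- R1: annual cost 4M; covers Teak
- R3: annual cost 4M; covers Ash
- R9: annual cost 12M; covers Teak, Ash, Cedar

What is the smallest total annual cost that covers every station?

R8 alone covers Teak, Ash, Cedar — every station.
Total annual cost: 3.
No cover costs less than 3.

3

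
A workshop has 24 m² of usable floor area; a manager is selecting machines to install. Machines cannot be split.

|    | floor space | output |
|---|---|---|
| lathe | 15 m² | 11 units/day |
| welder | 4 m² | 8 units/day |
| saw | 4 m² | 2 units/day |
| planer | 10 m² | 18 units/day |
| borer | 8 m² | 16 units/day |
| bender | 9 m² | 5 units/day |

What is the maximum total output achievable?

planer + borer: floor space 10 + 8 = 18 ≤ 24, output 18 + 16 = 34.
saw + planer + borer: floor space 4 + 10 + 8 = 22 ≤ 24, output 2 + 18 + 16 = 36.
welder + planer + borer: floor space 4 + 10 + 8 = 22 ≤ 24, output 8 + 18 + 16 = 42.
Best is welder, planer, and borer with total output 42.

42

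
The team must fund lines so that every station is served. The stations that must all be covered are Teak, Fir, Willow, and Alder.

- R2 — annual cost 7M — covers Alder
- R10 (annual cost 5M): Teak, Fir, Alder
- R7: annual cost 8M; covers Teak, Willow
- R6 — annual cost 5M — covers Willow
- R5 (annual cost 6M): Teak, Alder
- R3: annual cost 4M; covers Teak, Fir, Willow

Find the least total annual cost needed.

9

Choose R10 and R3: together they cover Teak, Fir, Willow, Alder — every station.
Total annual cost: 5 + 4 = 9.
No cover costs less than 9.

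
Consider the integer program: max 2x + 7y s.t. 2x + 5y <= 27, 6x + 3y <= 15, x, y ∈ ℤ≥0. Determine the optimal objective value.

(x,y)=(0,5): 2·0+5·5=25≤27, 6·0+3·5=15≤15, objective 35.
(x,y)=(0,4): 2·0+5·4=20≤27, 6·0+3·4=12≤15, objective 28.
The best lattice point is (0,5), giving 35.

35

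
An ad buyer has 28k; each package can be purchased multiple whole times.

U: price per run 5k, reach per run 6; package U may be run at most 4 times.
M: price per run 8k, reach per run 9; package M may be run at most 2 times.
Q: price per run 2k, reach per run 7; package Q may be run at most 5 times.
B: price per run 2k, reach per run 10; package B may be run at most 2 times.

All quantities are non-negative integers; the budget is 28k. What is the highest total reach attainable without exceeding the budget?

This is a bounded integer knapsack.
2×U, 5×Q, and 2×B: price 24 ≤ 28, reach 2·6 + 5·7 + 2·10 = 67.
1×U, 1×M, 5×Q, and 2×B: price 27 ≤ 28, reach 1·6 + 1·9 + 5·7 + 2·10 = 70.
Best is 70.

70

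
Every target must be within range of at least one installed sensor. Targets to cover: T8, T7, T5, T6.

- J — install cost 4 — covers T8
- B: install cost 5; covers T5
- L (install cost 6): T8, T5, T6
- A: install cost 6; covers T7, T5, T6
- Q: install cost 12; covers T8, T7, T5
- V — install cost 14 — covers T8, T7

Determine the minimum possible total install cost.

The greedy cost-per-new-target heuristic would pick L and A for 12, but a cheaper cover exists.
Choose J and A: together they cover T8, T7, T5, T6 — every target.
Total install cost: 4 + 6 = 10.
No cover costs less than 10.

10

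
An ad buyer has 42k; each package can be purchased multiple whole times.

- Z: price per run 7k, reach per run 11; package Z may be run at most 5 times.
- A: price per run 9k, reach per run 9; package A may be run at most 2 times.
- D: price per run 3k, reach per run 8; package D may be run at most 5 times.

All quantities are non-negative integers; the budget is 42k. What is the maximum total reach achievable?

4×Z and 4×D: price 40 ≤ 42, reach 4·11 + 4·8 = 76.
3×Z, 1×A, and 4×D: price 42 ≤ 42, reach 3·11 + 1·9 + 4·8 = 74.
Best is 76.

76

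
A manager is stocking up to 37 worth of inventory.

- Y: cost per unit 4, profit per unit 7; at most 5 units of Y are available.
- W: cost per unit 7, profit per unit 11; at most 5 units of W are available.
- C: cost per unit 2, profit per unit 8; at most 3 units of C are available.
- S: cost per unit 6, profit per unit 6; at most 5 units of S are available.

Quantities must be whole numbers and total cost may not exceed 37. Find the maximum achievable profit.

This is a bounded integer knapsack.
4×Y, 2×W, and 3×C: cost 36 ≤ 37, profit 4·7 + 2·11 + 3·8 = 74.
2×Y, 3×W, and 3×C: cost 35 ≤ 37, profit 2·7 + 3·11 + 3·8 = 71.
Best is 74.

74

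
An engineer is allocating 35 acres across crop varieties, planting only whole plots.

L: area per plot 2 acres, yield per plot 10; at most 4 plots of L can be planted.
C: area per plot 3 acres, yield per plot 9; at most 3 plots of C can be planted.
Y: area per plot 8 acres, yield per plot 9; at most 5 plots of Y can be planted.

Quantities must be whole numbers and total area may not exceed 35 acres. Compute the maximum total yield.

85

L has the best ratio (10/2); taking only L gives at most 4×10 = 40 (stopped by the supply cap of 4).
Mixing does better — 4×L, 3×C, and 2×Y: area 33 ≤ 35, yield 4·10 + 3·9 + 2·9 = 85.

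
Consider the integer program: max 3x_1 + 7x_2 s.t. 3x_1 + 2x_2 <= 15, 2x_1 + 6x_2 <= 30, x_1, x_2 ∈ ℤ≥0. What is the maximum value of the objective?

35

Relaxing integrality, the LP optimum is 36.43 at (x_1,x_2) = (2.14, 4.29), which is not an integer point.
(x_1,x_2)=(0,5): 3·0+2·5=10≤15, 2·0+6·5=30≤30, objective 35.
(x_1,x_2)=(2,4): 3·2+2·4=14≤15, 2·2+6·4=28≤30, objective 34.
(x_1,x_2)=(1,4): 3·1+2·4=11≤15, 2·1+6·4=26≤30, objective 31.
The best lattice point is (0,5), giving 35.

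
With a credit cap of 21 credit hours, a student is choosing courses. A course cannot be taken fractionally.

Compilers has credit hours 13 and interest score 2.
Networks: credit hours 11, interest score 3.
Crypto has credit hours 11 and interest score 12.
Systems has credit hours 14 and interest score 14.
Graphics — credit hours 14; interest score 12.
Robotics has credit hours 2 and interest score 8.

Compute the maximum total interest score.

22

Systems + Robotics: credit hours 14 + 2 = 16 ≤ 21, interest score 14 + 8 = 22.
Crypto + Robotics: credit hours 11 + 2 = 13 ≤ 21, interest score 12 + 8 = 20.
Best is Systems and Robotics with total interest score 22.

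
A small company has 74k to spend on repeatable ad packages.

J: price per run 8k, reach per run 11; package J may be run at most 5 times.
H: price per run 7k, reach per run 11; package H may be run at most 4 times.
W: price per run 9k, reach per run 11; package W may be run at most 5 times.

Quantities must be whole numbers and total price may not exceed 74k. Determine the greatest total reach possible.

H has the best ratio (11/7); taking only H gives at most 4×11 = 44 (stopped by the supply cap of 4).
Mixing does better — 4×H and 5×W: price 73 ≤ 74, reach 4·11 + 5·11 = 99.

99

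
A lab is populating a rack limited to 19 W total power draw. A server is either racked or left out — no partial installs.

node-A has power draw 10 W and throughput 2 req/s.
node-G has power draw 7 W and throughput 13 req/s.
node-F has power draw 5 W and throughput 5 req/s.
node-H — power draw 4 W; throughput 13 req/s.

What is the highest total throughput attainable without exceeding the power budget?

This is an integer program with binary decision variables.
Allowing fractional choices, the relaxed optimum would be about 31.6, but servers are indivisible.
node-G + node-F + node-H: power draw 7 + 5 + 4 = 16 ≤ 19, throughput 13 + 5 + 13 = 31.
node-G + node-H: power draw 7 + 4 = 11 ≤ 19, throughput 13 + 13 = 26.
Best is node-G, node-F, and node-H with total throughput 31.

31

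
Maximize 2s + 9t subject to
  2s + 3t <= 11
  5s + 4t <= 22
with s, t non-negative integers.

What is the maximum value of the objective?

29

Relaxing integrality, the LP optimum is 33.00 at (s,t) = (0, 3.67), which is not an integer point.
(s,t)=(1,3) is feasible, giving 29.
(s,t)=(0,3) is feasible, giving 27.
(s,t)=(2,2) is feasible, giving 22.
(s,t)=(1,2) is feasible, giving 20.
No feasible integer point exceeds 29.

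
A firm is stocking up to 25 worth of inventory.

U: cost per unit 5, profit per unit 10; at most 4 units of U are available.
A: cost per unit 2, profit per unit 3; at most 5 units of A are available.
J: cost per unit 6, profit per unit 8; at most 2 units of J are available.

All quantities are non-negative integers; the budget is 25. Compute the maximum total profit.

46

3×U and 5×A: cost 25 ≤ 25, profit 3·10 + 5·3 = 45.
4×U and 2×A: cost 24 ≤ 25, profit 4·10 + 2·3 = 46.
Best is 46.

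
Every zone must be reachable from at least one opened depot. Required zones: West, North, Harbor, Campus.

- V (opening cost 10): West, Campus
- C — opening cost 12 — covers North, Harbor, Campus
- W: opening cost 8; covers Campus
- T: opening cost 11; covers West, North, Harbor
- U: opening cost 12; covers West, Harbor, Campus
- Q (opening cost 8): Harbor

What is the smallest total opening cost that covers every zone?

Choose W and T: together they cover West, North, Harbor, Campus — every zone.
Total opening cost: 8 + 11 = 19.
No cover costs less than 19.

19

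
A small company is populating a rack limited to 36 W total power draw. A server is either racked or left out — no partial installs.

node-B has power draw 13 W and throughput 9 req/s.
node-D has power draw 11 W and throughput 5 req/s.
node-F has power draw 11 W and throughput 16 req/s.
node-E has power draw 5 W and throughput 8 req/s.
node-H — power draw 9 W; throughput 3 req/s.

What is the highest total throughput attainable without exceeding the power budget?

Take node-B, node-F, and node-E: power draw 13 + 11 + 5 = 29 ≤ 36, throughput 9 + 16 + 8 = 33.
No other feasible combination does better.

33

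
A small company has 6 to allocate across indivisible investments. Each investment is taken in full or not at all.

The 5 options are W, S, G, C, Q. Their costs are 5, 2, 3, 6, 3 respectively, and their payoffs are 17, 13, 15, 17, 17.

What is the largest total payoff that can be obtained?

Allowing fractional choices, the relaxed optimum would be about 35.0, but investments are indivisible.
S + Q: cost 2 + 3 = 5 ≤ 6, payoff 13 + 17 = 30.
S + G: cost 2 + 3 = 5 ≤ 6, payoff 13 + 15 = 28.
G + Q: cost 3 + 3 = 6 ≤ 6, payoff 15 + 17 = 32.
Best is G and Q with total payoff 32.

32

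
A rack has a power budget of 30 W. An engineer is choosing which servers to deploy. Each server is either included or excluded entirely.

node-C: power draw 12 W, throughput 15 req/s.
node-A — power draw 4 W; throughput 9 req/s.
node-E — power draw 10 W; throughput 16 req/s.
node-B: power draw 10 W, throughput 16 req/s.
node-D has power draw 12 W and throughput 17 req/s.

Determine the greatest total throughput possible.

42

Treat it as a binary knapsack problem.
node-A + node-E + node-D: power draw 4 + 10 + 12 = 26 ≤ 30, throughput 9 + 16 + 17 = 42.
node-A + node-B + node-D: power draw 4 + 10 + 12 = 26 ≤ 30, throughput 9 + 16 + 17 = 42.
The maximum throughput is 42; one optimal choice is node-A, node-E, and node-D.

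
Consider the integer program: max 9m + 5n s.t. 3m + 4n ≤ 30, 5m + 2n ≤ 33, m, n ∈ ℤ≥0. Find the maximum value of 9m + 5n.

(m,n)=(5,3): 3·5+4·3=27≤30, 5·5+2·3=31≤33, objective 60.
(m,n)=(4,4): 3·4+4·4=28≤30, 5·4+2·4=28≤33, objective 56.
(m,n)=(5,2): 3·5+4·2=23≤30, 5·5+2·2=29≤33, objective 55.
Maximum is 60 at (m,n)=(5,3).

60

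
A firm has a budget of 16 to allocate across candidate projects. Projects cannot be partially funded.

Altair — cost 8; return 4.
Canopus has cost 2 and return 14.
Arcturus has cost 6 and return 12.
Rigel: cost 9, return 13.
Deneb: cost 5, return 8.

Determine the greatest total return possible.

35

Allowing fractional choices, the relaxed optimum would be about 38.3, but projects are indivisible.
Canopus + Arcturus + Deneb: cost 2 + 6 + 5 = 13 ≤ 16, return 14 + 12 + 8 = 34.
Canopus + Rigel + Deneb: cost 2 + 9 + 5 = 16 ≤ 16, return 14 + 13 + 8 = 35.
Altair + Canopus + Arcturus: cost 8 + 2 + 6 = 16 ≤ 16, return 4 + 14 + 12 = 30.
Best is Canopus, Rigel, and Deneb with total return 35.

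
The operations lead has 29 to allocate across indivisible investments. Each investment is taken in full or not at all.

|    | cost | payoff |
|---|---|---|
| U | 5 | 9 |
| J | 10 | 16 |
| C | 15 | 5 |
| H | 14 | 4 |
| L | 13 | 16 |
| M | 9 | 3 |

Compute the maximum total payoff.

41

This is a 0-1 knapsack instance.
Allowing fractional choices, the relaxed optimum would be about 41.3, but investments are indivisible.
U + J + H: cost 5 + 10 + 14 = 29 ≤ 29, payoff 9 + 16 + 4 = 29.
U + J + L: cost 5 + 10 + 13 = 28 ≤ 29, payoff 9 + 16 + 16 = 41.
J + L: cost 10 + 13 = 23 ≤ 29, payoff 16 + 16 = 32.
Best is U, J, and L with total payoff 41.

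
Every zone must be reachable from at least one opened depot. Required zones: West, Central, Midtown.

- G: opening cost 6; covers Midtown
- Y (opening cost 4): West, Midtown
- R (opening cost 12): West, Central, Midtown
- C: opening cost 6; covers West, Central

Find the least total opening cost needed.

10

Choose Y and C: together they cover West, Central, Midtown — every zone.
Total opening cost: 4 + 6 = 10.
No cover costs less than 10.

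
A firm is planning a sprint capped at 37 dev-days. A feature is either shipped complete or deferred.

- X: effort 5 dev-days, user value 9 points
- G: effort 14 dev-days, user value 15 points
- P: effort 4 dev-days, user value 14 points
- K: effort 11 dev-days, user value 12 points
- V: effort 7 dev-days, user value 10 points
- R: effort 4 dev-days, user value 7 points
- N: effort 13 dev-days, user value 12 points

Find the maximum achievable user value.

This is a 0-1 knapsack instance.
Allowing fractional choices, the relaxed optimum would be about 58.4, but features are indivisible.
X + P + K + R + N: effort 5 + 4 + 11 + 4 + 13 = 37 ≤ 37, user value 9 + 14 + 12 + 7 + 12 = 54.
X + G + P + V + R: effort 5 + 14 + 4 + 7 + 4 = 34 ≤ 37, user value 9 + 15 + 14 + 10 + 7 = 55.
Best is X, G, P, V, and R with total user value 55.

55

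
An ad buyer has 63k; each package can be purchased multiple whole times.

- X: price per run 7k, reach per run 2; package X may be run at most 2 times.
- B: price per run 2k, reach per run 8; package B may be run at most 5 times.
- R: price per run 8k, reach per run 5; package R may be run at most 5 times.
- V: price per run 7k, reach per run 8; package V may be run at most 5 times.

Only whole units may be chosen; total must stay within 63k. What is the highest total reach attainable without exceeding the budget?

This is a bounded integer knapsack.
B has the best ratio (8/2); taking only B gives at most 5×8 = 40 (stopped by the supply cap of 5).
Mixing does better — 5×B, 2×R, and 5×V: price 61 ≤ 63, reach 5·8 + 2·5 + 5·8 = 90.

90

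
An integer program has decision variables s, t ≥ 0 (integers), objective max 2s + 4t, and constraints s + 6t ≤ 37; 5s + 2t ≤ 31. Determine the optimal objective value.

(s,t)=(4,5): 1·4+6·5=34≤37, 5·4+2·5=30≤31, objective 28.
(s,t)=(3,5): 1·3+6·5=33≤37, 5·3+2·5=25≤31, objective 26.
(s,t)=(4,4): 1·4+6·4=28≤37, 5·4+2·4=28≤31, objective 24.
Maximum is 28 at (s,t)=(4,5).

28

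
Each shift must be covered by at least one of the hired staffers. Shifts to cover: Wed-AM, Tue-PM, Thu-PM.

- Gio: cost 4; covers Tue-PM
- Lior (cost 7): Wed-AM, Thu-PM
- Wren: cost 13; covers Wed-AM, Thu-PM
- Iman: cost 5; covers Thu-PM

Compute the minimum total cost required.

Choose Gio and Lior: together they cover Wed-AM, Tue-PM, Thu-PM — every shift.
Total cost: 4 + 7 = 11.
No cover costs less than 11.

11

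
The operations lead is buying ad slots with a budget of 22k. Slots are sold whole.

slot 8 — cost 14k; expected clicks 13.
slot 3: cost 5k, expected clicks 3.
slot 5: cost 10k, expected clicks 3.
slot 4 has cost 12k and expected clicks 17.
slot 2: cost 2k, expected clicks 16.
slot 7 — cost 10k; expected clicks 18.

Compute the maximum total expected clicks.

37

This is an integer program with binary decision variables.
slot 3 + slot 4 + slot 2: cost 5 + 12 + 2 = 19 ≤ 22, expected clicks 3 + 17 + 16 = 36.
slot 3 + slot 2 + slot 7: cost 5 + 2 + 10 = 17 ≤ 22, expected clicks 3 + 16 + 18 = 37.
slot 5 + slot 2 + slot 7: cost 10 + 2 + 10 = 22 ≤ 22, expected clicks 3 + 16 + 18 = 37.
The maximum expected clicks is 37; one optimal choice is slot 3, slot 2, and slot 7.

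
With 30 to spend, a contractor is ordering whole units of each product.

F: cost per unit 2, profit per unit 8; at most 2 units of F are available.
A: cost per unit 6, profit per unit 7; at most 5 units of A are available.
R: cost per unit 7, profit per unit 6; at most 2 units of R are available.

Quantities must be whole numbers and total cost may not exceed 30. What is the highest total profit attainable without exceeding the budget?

F has the best ratio (8/2); taking only F gives at most 2×8 = 16 (stopped by the supply cap of 2).
Mixing does better — 2×F and 4×A: cost 28 ≤ 30, profit 2·8 + 4·7 = 44.

44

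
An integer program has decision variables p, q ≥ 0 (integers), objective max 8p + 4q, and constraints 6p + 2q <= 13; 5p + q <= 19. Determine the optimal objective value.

Relaxing integrality, the LP optimum is 26.00 at (p,q) = (0, 6.5), which is not an integer point.
(p,q)=(0,6): 6·0+2·6=12≤13, 5·0+1·6=6≤19, objective 24.
(p,q)=(0,5): 6·0+2·5=10≤13, 5·0+1·5=5≤19, objective 20.
Maximum is 24 at (p,q)=(0,6).

24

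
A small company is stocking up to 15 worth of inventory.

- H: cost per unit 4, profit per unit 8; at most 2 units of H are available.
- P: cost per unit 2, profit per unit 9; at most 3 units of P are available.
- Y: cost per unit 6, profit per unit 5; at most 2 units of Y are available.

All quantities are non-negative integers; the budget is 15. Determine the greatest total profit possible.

43

This is a bounded integer knapsack.
P has the best ratio (9/2); taking only P gives at most 3×9 = 27 (stopped by the supply cap of 3).
Mixing does better — 2×H and 3×P: cost 14 ≤ 15, profit 2·8 + 3·9 = 43.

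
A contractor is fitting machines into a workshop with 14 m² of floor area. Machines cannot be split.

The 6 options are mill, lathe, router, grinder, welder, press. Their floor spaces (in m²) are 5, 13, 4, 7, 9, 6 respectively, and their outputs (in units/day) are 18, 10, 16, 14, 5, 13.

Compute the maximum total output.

mill + press: floor space 5 + 6 = 11 ≤ 14, output 18 + 13 = 31.
mill + router: floor space 5 + 4 = 9 ≤ 14, output 18 + 16 = 34.
mill + grinder: floor space 5 + 7 = 12 ≤ 14, output 18 + 14 = 32.
Best is mill and router with total output 34.

34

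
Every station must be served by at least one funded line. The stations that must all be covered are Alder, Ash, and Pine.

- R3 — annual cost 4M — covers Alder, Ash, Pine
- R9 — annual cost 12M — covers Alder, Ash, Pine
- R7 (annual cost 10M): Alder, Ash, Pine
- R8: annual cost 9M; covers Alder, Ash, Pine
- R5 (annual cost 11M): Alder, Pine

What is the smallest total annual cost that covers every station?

4

R3 alone covers Alder, Ash, Pine — every station.
Total annual cost: 4.
No cover costs less than 4.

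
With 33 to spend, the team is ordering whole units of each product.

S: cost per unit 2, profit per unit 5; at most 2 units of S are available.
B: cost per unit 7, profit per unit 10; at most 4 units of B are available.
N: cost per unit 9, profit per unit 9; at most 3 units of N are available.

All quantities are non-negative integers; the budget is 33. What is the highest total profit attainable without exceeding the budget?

2×S and 4×B: cost 32 ≤ 33, profit 2·5 + 4·10 = 50.
1×S and 4×B: cost 30 ≤ 33, profit 1·5 + 4·10 = 45.
Best is 50.

50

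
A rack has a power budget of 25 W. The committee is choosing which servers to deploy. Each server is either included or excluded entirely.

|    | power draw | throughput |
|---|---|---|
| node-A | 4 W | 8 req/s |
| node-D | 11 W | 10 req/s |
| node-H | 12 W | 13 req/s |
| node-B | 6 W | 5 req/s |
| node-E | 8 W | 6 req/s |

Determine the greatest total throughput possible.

Treat it as a binary knapsack problem.
Allowing fractional choices, the relaxed optimum would be about 29.2, but servers are indivisible.
node-A + node-H + node-E: power draw 4 + 12 + 8 = 24 ≤ 25, throughput 8 + 13 + 6 = 27.
node-A + node-D + node-E: power draw 4 + 11 + 8 = 23 ≤ 25, throughput 8 + 10 + 6 = 24.
node-A + node-H + node-B: power draw 4 + 12 + 6 = 22 ≤ 25, throughput 8 + 13 + 5 = 26.
Best is node-A, node-H, and node-E with total throughput 27.

27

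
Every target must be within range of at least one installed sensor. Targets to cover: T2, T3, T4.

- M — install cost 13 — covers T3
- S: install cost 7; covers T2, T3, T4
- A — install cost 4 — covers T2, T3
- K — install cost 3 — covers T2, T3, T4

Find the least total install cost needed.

This is an integer covering problem.
K alone covers T2, T3, T4 — every target.
Total install cost: 3.

3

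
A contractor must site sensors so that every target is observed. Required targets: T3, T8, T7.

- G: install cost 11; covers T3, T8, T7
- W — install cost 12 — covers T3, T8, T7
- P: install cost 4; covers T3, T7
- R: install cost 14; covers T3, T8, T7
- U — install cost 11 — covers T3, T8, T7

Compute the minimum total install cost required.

11

The greedy cost-per-new-target heuristic would pick P and G for 15, but a cheaper cover exists.
G alone covers T3, T8, T7 — every target.
Total install cost: 11.
No cover costs less than 11.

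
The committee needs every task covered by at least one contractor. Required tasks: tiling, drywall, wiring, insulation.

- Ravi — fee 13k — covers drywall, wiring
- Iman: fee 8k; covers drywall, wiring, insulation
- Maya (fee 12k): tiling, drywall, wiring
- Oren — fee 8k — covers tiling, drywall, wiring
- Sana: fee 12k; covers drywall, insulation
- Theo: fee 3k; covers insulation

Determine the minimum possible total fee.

11

Choose Oren and Theo: together they cover tiling, drywall, wiring, insulation — every task.
Total fee: 8 + 3 = 11.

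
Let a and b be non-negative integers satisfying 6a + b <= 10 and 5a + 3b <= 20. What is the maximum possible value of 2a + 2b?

The continuous relaxation peaks at (0, 6.67) with value 13.33; rounding to a feasible lattice point costs some objective.
(a,b)=(0,6): 6·0+1·6=6≤10, 5·0+3·6=18≤20, objective 12.
(a,b)=(0,5): 6·0+1·5=5≤10, 5·0+3·5=15≤20, objective 10.
The best lattice point is (0,6), giving 12.

12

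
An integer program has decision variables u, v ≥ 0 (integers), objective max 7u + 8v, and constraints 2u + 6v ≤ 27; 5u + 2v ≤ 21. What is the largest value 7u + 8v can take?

(u,v)=(3,3) is feasible, giving 45.
(u,v)=(1,4) is feasible, giving 39.
The best lattice point is (3,3), giving 45.

45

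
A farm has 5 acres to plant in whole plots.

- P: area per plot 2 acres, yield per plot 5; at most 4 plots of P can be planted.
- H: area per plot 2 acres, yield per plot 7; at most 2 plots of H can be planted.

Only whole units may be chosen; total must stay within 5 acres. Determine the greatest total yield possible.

14

Take 2×H: area 4 ≤ 5, yield 2·7 = 14.
H has the best ratio (7/2) and is taken to its limit of 2; remaining capacity is filled optimally with the others.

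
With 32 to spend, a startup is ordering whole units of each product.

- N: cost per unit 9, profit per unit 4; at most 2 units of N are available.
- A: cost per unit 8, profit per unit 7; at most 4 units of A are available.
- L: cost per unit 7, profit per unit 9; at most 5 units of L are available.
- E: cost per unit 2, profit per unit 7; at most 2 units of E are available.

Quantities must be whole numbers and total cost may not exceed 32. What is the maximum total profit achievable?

Take 4×L and 2×E: cost 32 ≤ 32, profit 4·9 + 2·7 = 50.
E has the best ratio (7/2) and is taken to its limit of 2; remaining capacity is filled optimally with the others.

50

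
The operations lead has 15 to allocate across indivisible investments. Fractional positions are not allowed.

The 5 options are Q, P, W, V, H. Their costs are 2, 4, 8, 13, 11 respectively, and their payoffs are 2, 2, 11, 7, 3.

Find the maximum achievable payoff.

15

P + W: cost 4 + 8 = 12 ≤ 15, payoff 2 + 11 = 13.
Q + P + W: cost 2 + 4 + 8 = 14 ≤ 15, payoff 2 + 2 + 11 = 15.
Q + W: cost 2 + 8 = 10 ≤ 15, payoff 2 + 11 = 13.
Best is Q, P, and W with total payoff 15.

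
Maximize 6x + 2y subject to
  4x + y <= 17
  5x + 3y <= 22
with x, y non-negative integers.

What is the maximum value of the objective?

The continuous relaxation peaks at (4.14, 0.429) with value 25.71; rounding to a feasible lattice point costs some objective.
(x,y)=(4,0): 4·4+1·0=16≤17, 5·4+3·0=20≤22, objective 24.
(x,y)=(3,1): 4·3+1·1=13≤17, 5·3+3·1=18≤22, objective 20.
(x,y)=(3,0): 4·3+1·0=12≤17, 5·3+3·0=15≤22, objective 18.
No feasible integer point exceeds 24.

24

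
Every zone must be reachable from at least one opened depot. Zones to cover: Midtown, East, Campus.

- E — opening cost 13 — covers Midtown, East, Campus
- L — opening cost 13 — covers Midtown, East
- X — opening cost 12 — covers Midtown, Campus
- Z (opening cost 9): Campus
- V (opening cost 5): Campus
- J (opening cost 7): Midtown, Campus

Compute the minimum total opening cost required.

13

The greedy cost-per-new-zone heuristic would pick J and E for 20, but a cheaper cover exists.
E alone covers Midtown, East, Campus — every zone.
Total opening cost: 13.
No cover costs less than 13.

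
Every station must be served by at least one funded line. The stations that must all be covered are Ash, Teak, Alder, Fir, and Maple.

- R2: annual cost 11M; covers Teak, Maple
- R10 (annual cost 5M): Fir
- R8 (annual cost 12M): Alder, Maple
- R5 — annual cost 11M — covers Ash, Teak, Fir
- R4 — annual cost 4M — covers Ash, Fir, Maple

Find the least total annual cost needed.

23

This is a weighted set-cover instance.
The greedy cost-per-new-station heuristic would pick R4, R2, and R8 for 27, but a cheaper cover exists.
Choose R8 and R5: together they cover Ash, Teak, Alder, Fir, Maple — every station.
Total annual cost: 12 + 11 = 23.
No cover costs less than 23.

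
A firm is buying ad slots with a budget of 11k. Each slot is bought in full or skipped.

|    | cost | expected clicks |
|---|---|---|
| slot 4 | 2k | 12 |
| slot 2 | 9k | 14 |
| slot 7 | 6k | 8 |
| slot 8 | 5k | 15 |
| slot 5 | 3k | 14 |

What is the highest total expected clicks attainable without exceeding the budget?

Take slot 4, slot 8, and slot 5: cost 2 + 5 + 3 = 10 ≤ 11, expected clicks 12 + 15 + 14 = 41.
No other feasible combination does better.

41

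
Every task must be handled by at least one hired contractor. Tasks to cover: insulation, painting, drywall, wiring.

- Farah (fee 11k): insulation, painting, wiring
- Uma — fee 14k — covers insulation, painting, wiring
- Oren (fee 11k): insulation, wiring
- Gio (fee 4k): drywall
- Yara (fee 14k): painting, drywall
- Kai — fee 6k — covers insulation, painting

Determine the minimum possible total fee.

The greedy cost-per-new-task heuristic would pick Kai, Gio, and Farah for 21, but a cheaper cover exists.
Choose Farah and Gio: together they cover insulation, painting, drywall, wiring — every task.
Total fee: 11 + 4 = 15.
No cover costs less than 15.

15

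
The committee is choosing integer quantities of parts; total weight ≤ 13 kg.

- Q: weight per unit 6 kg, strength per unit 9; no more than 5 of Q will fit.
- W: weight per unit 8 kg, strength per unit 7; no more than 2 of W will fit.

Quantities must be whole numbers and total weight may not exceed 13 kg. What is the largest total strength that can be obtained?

Take 2×Q: weight 12 ≤ 13, strength 2·9 = 18.
No other integer combination yields more.

18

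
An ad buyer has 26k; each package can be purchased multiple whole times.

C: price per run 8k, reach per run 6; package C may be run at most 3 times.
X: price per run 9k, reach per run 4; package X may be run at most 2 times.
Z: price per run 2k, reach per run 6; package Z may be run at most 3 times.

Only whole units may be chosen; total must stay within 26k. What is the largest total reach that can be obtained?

Z has the best ratio (6/2); taking only Z gives at most 3×6 = 18 (stopped by the supply cap of 3).
Mixing does better — 2×C and 3×Z: price 22 ≤ 26, reach 2·6 + 3·6 = 30.

30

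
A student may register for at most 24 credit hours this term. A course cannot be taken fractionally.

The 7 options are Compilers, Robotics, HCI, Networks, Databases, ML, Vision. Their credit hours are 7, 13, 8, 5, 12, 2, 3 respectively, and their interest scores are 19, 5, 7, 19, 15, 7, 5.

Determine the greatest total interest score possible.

53

Compilers + HCI + Networks + ML: credit hours 7 + 8 + 5 + 2 = 22 ≤ 24, interest score 19 + 7 + 19 + 7 = 52.
Compilers + Networks + Databases: credit hours 7 + 5 + 12 = 24 ≤ 24, interest score 19 + 19 + 15 = 53.
Best is Compilers, Networks, and Databases with total interest score 53.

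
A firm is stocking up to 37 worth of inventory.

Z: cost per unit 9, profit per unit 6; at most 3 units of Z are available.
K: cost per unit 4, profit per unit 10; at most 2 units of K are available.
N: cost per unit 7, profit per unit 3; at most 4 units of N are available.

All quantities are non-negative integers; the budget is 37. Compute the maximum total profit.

K has the best ratio (10/4); taking only K gives at most 2×10 = 20 (stopped by the supply cap of 2).
Mixing does better — 3×Z and 2×K: cost 35 ≤ 37, profit 3·6 + 2·10 = 38.

38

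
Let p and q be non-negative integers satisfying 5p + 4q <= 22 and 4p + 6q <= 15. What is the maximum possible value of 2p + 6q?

12

Relaxing integrality, the LP optimum is 15.00 at (p,q) = (0, 2.5), which is not an integer point.
(p,q)=(0,2): 5·0+4·2=8≤22, 4·0+6·2=12≤15, objective 12.
(p,q)=(1,1): 5·1+4·1=9≤22, 4·1+6·1=10≤15, objective 8.
(p,q)=(0,1): 5·0+4·1=4≤22, 4·0+6·1=6≤15, objective 6.
Maximum is 12 at (p,q)=(0,2).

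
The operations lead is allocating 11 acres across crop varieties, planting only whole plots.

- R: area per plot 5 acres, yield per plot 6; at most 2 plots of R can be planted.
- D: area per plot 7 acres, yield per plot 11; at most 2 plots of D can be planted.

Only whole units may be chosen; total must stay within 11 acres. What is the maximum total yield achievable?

This is a bounded integer knapsack.
Take 2×R: area 10 ≤ 11, yield 2·6 = 12.
No other integer combination yields more.

12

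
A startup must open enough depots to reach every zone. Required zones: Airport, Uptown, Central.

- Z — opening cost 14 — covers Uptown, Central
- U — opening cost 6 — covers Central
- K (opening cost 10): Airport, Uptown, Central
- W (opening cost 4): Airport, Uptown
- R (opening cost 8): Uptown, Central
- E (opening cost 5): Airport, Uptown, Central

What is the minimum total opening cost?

5

E alone covers Airport, Uptown, Central — every zone.
Total opening cost: 5.
No cover costs less than 5.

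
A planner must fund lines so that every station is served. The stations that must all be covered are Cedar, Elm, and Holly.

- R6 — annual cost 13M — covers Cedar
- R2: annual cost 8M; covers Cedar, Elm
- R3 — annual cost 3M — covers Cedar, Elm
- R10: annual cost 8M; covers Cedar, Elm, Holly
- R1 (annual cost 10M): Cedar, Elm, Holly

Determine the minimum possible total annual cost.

The greedy cost-per-new-station heuristic would pick R3 and R10 for 11, but a cheaper cover exists.
R10 alone covers Cedar, Elm, Holly — every station.
Total annual cost: 8.
No cover costs less than 8.

8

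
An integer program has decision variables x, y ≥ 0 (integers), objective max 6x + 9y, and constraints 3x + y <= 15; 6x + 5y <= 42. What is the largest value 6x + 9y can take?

Relaxing integrality, the LP optimum is 75.60 at (x,y) = (0, 8.4), which is not an integer point.
(x,y)=(0,8): 3·0+1·8=8≤15, 6·0+5·8=40≤42, objective 72.
(x,y)=(1,7): 3·1+1·7=10≤15, 6·1+5·7=41≤42, objective 69.
No feasible integer point exceeds 72.

72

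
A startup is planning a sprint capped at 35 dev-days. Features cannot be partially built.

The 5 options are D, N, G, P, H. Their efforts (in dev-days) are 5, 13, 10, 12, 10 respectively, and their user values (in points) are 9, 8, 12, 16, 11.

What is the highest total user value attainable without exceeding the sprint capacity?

Allowing fractional choices, the relaxed optimum would be about 45.8, but features are indivisible.
D + G + P: effort 5 + 10 + 12 = 27 ≤ 35, user value 9 + 12 + 16 = 37.
G + P + H: effort 10 + 12 + 10 = 32 ≤ 35, user value 12 + 16 + 11 = 39.
Best is G, P, and H with total user value 39.

39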